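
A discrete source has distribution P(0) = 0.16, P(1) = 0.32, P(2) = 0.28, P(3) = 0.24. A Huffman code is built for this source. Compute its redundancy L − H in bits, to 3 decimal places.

0.043 bits

Entropy H = −Σ p log₂ p ≈ 1.9574 bits.
Huffman merges: 4/25+6/25→2/5; 7/25+8/25→3/5; 2/5+3/5→1. L = 2 ≈ 2.0000.
L − H = 2.0000 − 1.9574 = 0.043 bits.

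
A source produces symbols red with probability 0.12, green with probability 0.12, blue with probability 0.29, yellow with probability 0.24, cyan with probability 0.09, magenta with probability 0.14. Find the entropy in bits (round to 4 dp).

2.4559 bits

H = −Σ pᵢ log₂ pᵢ.
−0.12·log₂(0.12) = 0.3671
−0.12·log₂(0.12) = 0.3671
−0.29·log₂(0.29) = 0.5179
−0.24·log₂(0.24) = 0.4941
−0.09·log₂(0.09) = 0.3127
−0.14·log₂(0.14) = 0.3971
Sum ≈ 2.4559 → 2.4559 bits.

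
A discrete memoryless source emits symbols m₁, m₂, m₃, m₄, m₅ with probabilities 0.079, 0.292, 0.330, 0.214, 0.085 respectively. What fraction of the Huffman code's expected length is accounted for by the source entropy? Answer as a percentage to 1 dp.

97.7%

Entropy H = −Σ p log₂ p ≈ 2.1140 bits.
Huffman merges: 79/1000+17/200→41/250; 41/250+107/500→189/500; 73/250+33/100→311/500; 189/500+311/500→1. L = 541/250 ≈ 2.1640.
Efficiency = H/L = 2.1140/2.1640 = 97.7%.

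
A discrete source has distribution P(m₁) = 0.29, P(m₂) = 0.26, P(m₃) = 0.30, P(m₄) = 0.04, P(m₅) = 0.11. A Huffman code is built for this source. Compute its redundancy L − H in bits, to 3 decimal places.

0.070 bits

Entropy H = −Σ p log₂ p ≈ 2.0803 bits.
Huffman merges: 1/25+11/100→3/20; 3/20+13/50→41/100; 29/100+3/10→59/100; 41/100+59/100→1. L = 43/20 ≈ 2.1500.
L − H = 2.1500 − 2.0803 = 0.070 bits.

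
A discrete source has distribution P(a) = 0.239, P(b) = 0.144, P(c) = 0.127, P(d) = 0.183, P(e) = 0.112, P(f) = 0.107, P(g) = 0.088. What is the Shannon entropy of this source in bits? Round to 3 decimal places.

H = −Σ pᵢ log₂ pᵢ.
−0.239·log₂(0.239) = 0.4935
−0.144·log₂(0.144) = 0.4026
−0.127·log₂(0.127) = 0.3781
−0.183·log₂(0.183) = 0.4484
−0.112·log₂(0.112) = 0.3537
−0.107·log₂(0.107) = 0.3450
−0.088·log₂(0.088) = 0.3086
Sum ≈ 2.7299 → 2.730 bits.

2.730 bits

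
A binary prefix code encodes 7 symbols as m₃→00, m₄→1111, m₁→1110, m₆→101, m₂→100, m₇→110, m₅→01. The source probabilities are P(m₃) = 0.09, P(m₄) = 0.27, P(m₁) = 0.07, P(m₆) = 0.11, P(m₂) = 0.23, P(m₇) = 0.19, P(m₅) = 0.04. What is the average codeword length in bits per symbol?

L̄ = Σ pᵢ·ℓᵢ = 0.09·2 + 0.27·4 + 0.07·4 + 0.11·3 + 0.23·3 + 0.19·3 + 0.04·2 = 3.21 bits/symbol.

3.21 bits/symbol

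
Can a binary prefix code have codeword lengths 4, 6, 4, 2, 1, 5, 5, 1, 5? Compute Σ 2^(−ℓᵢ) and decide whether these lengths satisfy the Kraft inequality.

1.484375; no

With common denominator 2^6 = 64: Σ 2^(−ℓᵢ) = 4/64 + 1/64 + 4/64 + 16/64 + 32/64 + 2/64 + 2/64 + 32/64 + 2/64 = 95/64 = 1.484375.
Kraft's inequality requires Σ ≤ 1; here Σ = 1.484375 > 1, so no such prefix code exists.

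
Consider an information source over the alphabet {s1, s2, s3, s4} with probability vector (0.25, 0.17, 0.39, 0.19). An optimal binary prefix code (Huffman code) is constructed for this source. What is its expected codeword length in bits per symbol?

1.97 bits/symbol

Repeatedly combine the two least-probable nodes; the expected code length is the sum of the merged weights.
merge 17/100 + 19/100 → 9/25
merge 1/4 + 9/25 → 61/100
merge 39/100 + 61/100 → 1
L = 9/25 + 61/100 + 1 = 197/100 = 1.97 bits/symbol.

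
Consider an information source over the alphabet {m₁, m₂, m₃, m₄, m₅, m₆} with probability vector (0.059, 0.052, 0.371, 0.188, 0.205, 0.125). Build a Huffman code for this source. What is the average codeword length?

2.347 bits/symbol

Repeatedly combine the two least-probable nodes; the expected code length is the sum of the merged weights.
merge 13/250 + 59/1000 → 111/1000
merge 111/1000 + 1/8 → 59/250
merge 47/250 + 41/200 → 393/1000
merge 59/250 + 371/1000 → 607/1000
merge 393/1000 + 607/1000 → 1
L = 111/1000 + 59/250 + 393/1000 + 607/1000 + 1 = 2347/1000 = 2.347 bits/symbol.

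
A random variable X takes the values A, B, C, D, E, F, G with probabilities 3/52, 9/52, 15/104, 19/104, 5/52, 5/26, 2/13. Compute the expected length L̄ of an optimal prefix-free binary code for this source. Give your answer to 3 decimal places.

2.779 bits/symbol

Repeatedly combine the two least-probable nodes; the expected code length is the sum of the merged weights.
merge 3/52 + 5/52 → 2/13
merge 15/104 + 2/13 → 31/104
merge 2/13 + 9/52 → 17/52
merge 19/104 + 5/26 → 3/8
merge 31/104 + 17/52 → 5/8
merge 3/8 + 5/8 → 1
L = 2/13 + 31/104 + 17/52 + 3/8 + 5/8 + 1 = 289/104 ≈ 2.779 bits/symbol.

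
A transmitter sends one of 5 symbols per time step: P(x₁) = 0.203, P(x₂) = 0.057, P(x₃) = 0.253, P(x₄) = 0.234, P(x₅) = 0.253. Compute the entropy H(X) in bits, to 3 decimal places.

H = −Σ pᵢ log₂ pᵢ.
−0.203·log₂(0.203) = 0.4670
−0.057·log₂(0.057) = 0.2356
−0.253·log₂(0.253) = 0.5016
−0.234·log₂(0.234) = 0.4903
−0.253·log₂(0.253) = 0.5016
Sum ≈ 2.1962 → 2.196 bits.

2.196 bits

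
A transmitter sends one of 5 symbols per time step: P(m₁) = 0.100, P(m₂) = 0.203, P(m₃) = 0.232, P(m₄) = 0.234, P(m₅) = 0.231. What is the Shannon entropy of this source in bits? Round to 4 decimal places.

2.2669 bits

H = −Σ pᵢ log₂ pᵢ.
−0.100·log₂(0.100) = 0.3322
−0.203·log₂(0.203) = 0.4670
−0.232·log₂(0.232) = 0.4890
−0.234·log₂(0.234) = 0.4903
−0.231·log₂(0.231) = 0.4883
Sum ≈ 2.2669 → 2.2669 bits.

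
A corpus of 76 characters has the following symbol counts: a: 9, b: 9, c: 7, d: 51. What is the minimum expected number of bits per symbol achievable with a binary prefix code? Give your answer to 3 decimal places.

Probabilities are the counts divided by 76.
Repeatedly combine the two least-probable nodes; the expected code length is the sum of the merged weights.
merge 7/76 + 9/76 → 4/19
merge 9/76 + 4/19 → 25/76
merge 25/76 + 51/76 → 1
L = 4/19 + 25/76 + 1 = 117/76 ≈ 1.539 bits/symbol.

1.539 bits/symbol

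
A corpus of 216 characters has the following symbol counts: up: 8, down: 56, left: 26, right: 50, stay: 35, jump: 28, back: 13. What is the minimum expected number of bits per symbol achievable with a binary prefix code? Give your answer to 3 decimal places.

Probabilities are the counts divided by 216.
Repeatedly combine the two least-probable nodes; the expected code length is the sum of the merged weights.
merge 1/27 + 13/216 → 7/72
merge 7/72 + 13/108 → 47/216
merge 7/54 + 35/216 → 7/24
merge 47/216 + 25/108 → 97/216
merge 7/27 + 7/24 → 119/216
merge 97/216 + 119/216 → 1
L = 7/72 + 47/216 + 7/24 + 97/216 + 119/216 + 1 = 563/216 ≈ 2.606 bits/symbol.

2.606 bits/symbol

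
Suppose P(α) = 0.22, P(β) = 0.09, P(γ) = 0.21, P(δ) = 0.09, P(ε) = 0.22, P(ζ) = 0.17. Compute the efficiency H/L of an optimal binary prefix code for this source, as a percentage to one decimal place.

Entropy H = −Σ p log₂ p ≈ 2.4939 bits.
Huffman merges: 9/100+9/100→9/50; 17/100+9/50→7/20; 21/100+11/50→43/100; 11/50+7/20→57/100; 43/100+57/100→1. L = 253/100 ≈ 2.5300.
Efficiency = H/L = 2.4939/2.5300 = 98.6%.

98.6%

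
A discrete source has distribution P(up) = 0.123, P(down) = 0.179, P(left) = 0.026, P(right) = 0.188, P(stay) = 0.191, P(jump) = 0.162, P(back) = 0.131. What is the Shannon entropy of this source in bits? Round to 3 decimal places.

2.672 bits

H = −Σ pᵢ log₂ pᵢ.
−0.123·log₂(0.123) = 0.3719
−0.179·log₂(0.179) = 0.4443
−0.026·log₂(0.026) = 0.1369
−0.188·log₂(0.188) = 0.4533
−0.191·log₂(0.191) = 0.4562
−0.162·log₂(0.162) = 0.4254
−0.131·log₂(0.131) = 0.3841
Sum ≈ 2.6721 → 2.672 bits.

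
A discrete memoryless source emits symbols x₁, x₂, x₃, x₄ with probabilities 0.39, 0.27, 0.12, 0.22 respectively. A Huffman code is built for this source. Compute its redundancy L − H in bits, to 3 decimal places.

0.063 bits

Entropy H = −Σ p log₂ p ≈ 1.8875 bits.
Huffman merges: 3/25+11/50→17/50; 27/100+17/50→61/100; 39/100+61/100→1. L = 39/20 ≈ 1.9500.
L − H = 1.9500 − 1.8875 = 0.063 bits.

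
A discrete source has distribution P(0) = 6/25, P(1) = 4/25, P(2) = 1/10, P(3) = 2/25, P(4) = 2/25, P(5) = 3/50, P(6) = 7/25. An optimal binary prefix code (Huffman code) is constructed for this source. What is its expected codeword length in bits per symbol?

Repeatedly combine the two least-probable nodes; the expected code length is the sum of the merged weights.
merge 3/50 + 2/25 → 7/50
merge 2/25 + 1/10 → 9/50
merge 7/50 + 4/25 → 3/10
merge 9/50 + 6/25 → 21/50
merge 7/25 + 3/10 → 29/50
merge 21/50 + 29/50 → 1
L = 7/50 + 9/50 + 3/10 + 21/50 + 29/50 + 1 = 131/50 = 2.62 bits/symbol.

2.62 bits/symbol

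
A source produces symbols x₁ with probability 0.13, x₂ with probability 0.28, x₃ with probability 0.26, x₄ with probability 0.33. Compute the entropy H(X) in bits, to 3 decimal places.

1.930 bits

H = −Σ pᵢ log₂ pᵢ.
−0.13·log₂(0.13) = 0.3826
−0.28·log₂(0.28) = 0.5142
−0.26·log₂(0.26) = 0.5053
−0.33·log₂(0.33) = 0.5278
Sum ≈ 1.9300 → 1.930 bits.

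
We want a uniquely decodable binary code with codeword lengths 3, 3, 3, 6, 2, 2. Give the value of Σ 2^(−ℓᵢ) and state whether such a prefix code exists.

With common denominator 2^6 = 64: Σ 2^(−ℓᵢ) = 8/64 + 8/64 + 8/64 + 1/64 + 16/64 + 16/64 = 57/64 = 0.890625.
Kraft's inequality requires Σ ≤ 1; here Σ = 0.890625 ≤ 1, so such a prefix code exists.

0.890625; yes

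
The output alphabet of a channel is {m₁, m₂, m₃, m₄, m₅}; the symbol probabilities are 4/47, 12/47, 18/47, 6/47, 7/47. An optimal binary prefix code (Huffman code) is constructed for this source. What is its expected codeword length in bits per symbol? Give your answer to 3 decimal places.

Repeatedly combine the two least-probable nodes; the expected code length is the sum of the merged weights.
merge 4/47 + 6/47 → 10/47
merge 7/47 + 10/47 → 17/47
merge 12/47 + 17/47 → 29/47
merge 18/47 + 29/47 → 1
L = 10/47 + 17/47 + 29/47 + 1 = 103/47 ≈ 2.191 bits/symbol.

2.191 bits/symbol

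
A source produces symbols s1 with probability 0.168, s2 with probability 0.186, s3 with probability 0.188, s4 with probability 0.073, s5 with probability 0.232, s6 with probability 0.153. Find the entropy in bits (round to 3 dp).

H = −Σ pᵢ log₂ pᵢ.
−0.168·log₂(0.168) = 0.4323
−0.186·log₂(0.186) = 0.4514
−0.188·log₂(0.188) = 0.4533
−0.073·log₂(0.073) = 0.2756
−0.232·log₂(0.232) = 0.4890
−0.153·log₂(0.153) = 0.4144
Sum ≈ 2.5160 → 2.516 bits.

2.516 bits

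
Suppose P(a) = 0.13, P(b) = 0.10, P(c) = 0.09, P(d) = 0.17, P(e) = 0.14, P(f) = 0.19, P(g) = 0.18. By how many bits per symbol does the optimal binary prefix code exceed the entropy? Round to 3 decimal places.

Entropy H = −Σ p log₂ p ≈ 2.7597 bits.
Huffman merges: 9/100+1/10→19/100; 13/100+7/50→27/100; 17/100+9/50→7/20; 19/100+19/100→19/50; 27/100+7/20→31/50; 19/50+31/50→1. L = 281/100 ≈ 2.8100.
L − H = 2.8100 − 2.7597 = 0.050 bits.

0.050 bits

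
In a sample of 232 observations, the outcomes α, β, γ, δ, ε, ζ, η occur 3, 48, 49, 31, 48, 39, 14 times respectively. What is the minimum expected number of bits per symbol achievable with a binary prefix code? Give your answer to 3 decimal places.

Probabilities are the counts divided by 232.
Repeatedly combine the two least-probable nodes; the expected code length is the sum of the merged weights.
merge 3/232 + 7/116 → 17/232
merge 17/232 + 31/232 → 6/29
merge 39/232 + 6/29 → 3/8
merge 6/29 + 6/29 → 12/29
merge 49/232 + 3/8 → 17/29
merge 12/29 + 17/29 → 1
L = 17/232 + 6/29 + 3/8 + 12/29 + 17/29 + 1 = 77/29 ≈ 2.655 bits/symbol.

2.655 bits/symbol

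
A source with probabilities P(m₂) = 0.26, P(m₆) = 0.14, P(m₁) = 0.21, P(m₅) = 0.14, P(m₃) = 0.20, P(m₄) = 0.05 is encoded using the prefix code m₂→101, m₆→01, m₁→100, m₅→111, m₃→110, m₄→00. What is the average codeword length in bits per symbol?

L̄ = Σ pᵢ·ℓᵢ = 0.26·3 + 0.14·2 + 0.21·3 + 0.14·3 + 0.20·3 + 0.05·2 = 2.81 bits/symbol.

2.81 bits/symbol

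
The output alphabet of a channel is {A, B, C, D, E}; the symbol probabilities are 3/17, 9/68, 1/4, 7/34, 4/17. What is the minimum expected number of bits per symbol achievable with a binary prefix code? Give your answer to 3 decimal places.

Repeatedly combine the two least-probable nodes; the expected code length is the sum of the merged weights.
merge 9/68 + 3/17 → 21/68
merge 7/34 + 4/17 → 15/34
merge 1/4 + 21/68 → 19/34
merge 15/34 + 19/34 → 1
L = 21/68 + 15/34 + 19/34 + 1 = 157/68 ≈ 2.309 bits/symbol.

2.309 bits/symbol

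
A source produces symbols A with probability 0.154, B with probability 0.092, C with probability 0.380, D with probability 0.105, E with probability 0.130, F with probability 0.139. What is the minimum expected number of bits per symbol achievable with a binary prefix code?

Repeatedly combine the two least-probable nodes; the expected code length is the sum of the merged weights.
merge 23/250 + 21/200 → 197/1000
merge 13/100 + 139/1000 → 269/1000
merge 77/500 + 197/1000 → 351/1000
merge 269/1000 + 351/1000 → 31/50
merge 19/50 + 31/50 → 1
L = 197/1000 + 269/1000 + 351/1000 + 31/50 + 1 = 2437/1000 = 2.437 bits/symbol.

2.437 bits/symbol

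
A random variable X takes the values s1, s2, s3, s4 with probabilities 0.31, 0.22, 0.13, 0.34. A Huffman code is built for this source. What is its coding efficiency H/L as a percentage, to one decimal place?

Entropy H = −Σ p log₂ p ≈ 1.9162 bits.
Huffman merges: 13/100+11/50→7/20; 31/100+17/50→13/20; 7/20+13/20→1. L = 2 ≈ 2.0000.
Efficiency = H/L = 1.9162/2.0000 = 95.8%.

95.8%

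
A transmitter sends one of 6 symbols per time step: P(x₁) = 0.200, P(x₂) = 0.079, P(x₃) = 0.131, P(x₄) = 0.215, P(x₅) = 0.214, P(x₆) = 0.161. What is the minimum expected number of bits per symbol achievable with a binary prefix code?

2.571 bits/symbol

Repeatedly combine the two least-probable nodes; the expected code length is the sum of the merged weights.
merge 79/1000 + 131/1000 → 21/100
merge 161/1000 + 1/5 → 361/1000
merge 21/100 + 107/500 → 53/125
merge 43/200 + 361/1000 → 72/125
merge 53/125 + 72/125 → 1
L = 21/100 + 361/1000 + 53/125 + 72/125 + 1 = 2571/1000 = 2.571 bits/symbol.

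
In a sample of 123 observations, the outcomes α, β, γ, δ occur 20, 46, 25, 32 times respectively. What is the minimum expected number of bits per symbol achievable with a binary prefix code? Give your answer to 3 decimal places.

Probabilities are the counts divided by 123.
Repeatedly combine the two least-probable nodes; the expected code length is the sum of the merged weights.
merge 20/123 + 25/123 → 15/41
merge 32/123 + 15/41 → 77/123
merge 46/123 + 77/123 → 1
L = 15/41 + 77/123 + 1 = 245/123 ≈ 1.992 bits/symbol.

1.992 bits/symbol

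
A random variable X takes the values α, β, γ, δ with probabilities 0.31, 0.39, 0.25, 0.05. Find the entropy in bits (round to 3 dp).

1.770 bits

H = −Σ pᵢ log₂ pᵢ.
−0.31·log₂(0.31) = 0.5238
−0.39·log₂(0.39) = 0.5298
−0.25·log₂(0.25) = 0.5000
−0.05·log₂(0.05) = 0.2161
Sum ≈ 1.7697 → 1.770 bits.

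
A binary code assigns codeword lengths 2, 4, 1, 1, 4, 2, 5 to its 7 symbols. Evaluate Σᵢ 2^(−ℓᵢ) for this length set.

With common denominator 2^5 = 32: Σ 2^(−ℓᵢ) = 8/32 + 2/32 + 16/32 + 16/32 + 2/32 + 8/32 + 1/32 = 53/32 = 1.65625.

1.65625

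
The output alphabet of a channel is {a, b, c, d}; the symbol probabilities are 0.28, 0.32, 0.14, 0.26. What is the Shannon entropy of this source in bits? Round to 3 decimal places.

H = −Σ pᵢ log₂ pᵢ.
−0.28·log₂(0.28) = 0.5142
−0.32·log₂(0.32) = 0.5260
−0.14·log₂(0.14) = 0.3971
−0.26·log₂(0.26) = 0.5053
Sum ≈ 1.9427 → 1.943 bits.

1.943 bits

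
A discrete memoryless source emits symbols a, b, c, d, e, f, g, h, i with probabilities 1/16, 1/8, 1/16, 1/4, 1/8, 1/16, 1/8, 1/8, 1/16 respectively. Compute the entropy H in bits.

Each probability is a power of 1/2, so log₂(1/p) is an integer.
H = Σ p·log₂(1/p) = 1/16·4 + 1/8·3 + 1/16·4 + 1/4·2 + 1/8·3 + 1/16·4 + 1/8·3 + 1/8·3 + 1/16·4 = 3 bits.

3 bits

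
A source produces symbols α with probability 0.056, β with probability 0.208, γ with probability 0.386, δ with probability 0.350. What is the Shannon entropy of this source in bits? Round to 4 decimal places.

H = −Σ pᵢ log₂ pᵢ.
−0.056·log₂(0.056) = 0.2329
−0.208·log₂(0.208) = 0.4712
−0.386·log₂(0.386) = 0.5301
−0.350·log₂(0.350) = 0.5301
Sum ≈ 1.7643 → 1.7643 bits.

1.7643 bits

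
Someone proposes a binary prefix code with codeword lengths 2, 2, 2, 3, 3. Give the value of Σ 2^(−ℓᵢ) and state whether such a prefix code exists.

1; yes

With common denominator 2^3 = 8: Σ 2^(−ℓᵢ) = 2/8 + 2/8 + 2/8 + 1/8 + 1/8 = 8/8 = 1.
Kraft's inequality requires Σ ≤ 1; here Σ = 1 ≤ 1, so such a prefix code exists.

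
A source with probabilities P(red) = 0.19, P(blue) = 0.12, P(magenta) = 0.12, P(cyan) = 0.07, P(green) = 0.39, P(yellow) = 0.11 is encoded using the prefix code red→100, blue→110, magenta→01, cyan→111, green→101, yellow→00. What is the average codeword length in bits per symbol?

2.77 bits/symbol

L̄ = Σ pᵢ·ℓᵢ = 0.19·3 + 0.12·3 + 0.12·2 + 0.07·3 + 0.39·3 + 0.11·2 = 2.77 bits/symbol.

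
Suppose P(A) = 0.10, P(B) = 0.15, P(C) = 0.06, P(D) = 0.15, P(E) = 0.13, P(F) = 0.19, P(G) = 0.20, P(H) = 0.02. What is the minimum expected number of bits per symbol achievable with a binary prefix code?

2.87 bits/symbol

Repeatedly combine the two least-probable nodes; the expected code length is the sum of the merged weights.
merge 1/50 + 3/50 → 2/25
merge 2/25 + 1/10 → 9/50
merge 13/100 + 3/20 → 7/25
merge 3/20 + 9/50 → 33/100
merge 19/100 + 1/5 → 39/100
merge 7/25 + 33/100 → 61/100
merge 39/100 + 61/100 → 1
L = 2/25 + 9/50 + 7/25 + 33/100 + 39/100 + 61/100 + 1 = 287/100 = 2.87 bits/symbol.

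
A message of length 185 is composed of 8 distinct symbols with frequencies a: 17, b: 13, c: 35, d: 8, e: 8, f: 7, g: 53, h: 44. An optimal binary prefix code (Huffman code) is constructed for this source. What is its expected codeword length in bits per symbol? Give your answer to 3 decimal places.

Probabilities are the counts divided by 185.
Repeatedly combine the two least-probable nodes; the expected code length is the sum of the merged weights.
merge 7/185 + 8/185 → 3/37
merge 8/185 + 13/185 → 21/185
merge 3/37 + 17/185 → 32/185
merge 21/185 + 32/185 → 53/185
merge 7/37 + 44/185 → 79/185
merge 53/185 + 53/185 → 106/185
merge 79/185 + 106/185 → 1
L = 3/37 + 21/185 + 32/185 + 53/185 + 79/185 + 106/185 + 1 = 491/185 ≈ 2.654 bits/symbol.

2.654 bits/symbol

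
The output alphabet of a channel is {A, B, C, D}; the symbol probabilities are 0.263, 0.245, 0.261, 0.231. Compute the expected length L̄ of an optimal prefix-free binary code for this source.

2 bits/symbol

Repeatedly combine the two least-probable nodes; the expected code length is the sum of the merged weights.
merge 231/1000 + 49/200 → 119/250
merge 261/1000 + 263/1000 → 131/250
merge 119/250 + 131/250 → 1
L = 119/250 + 131/250 + 1 = 2 bits/symbol.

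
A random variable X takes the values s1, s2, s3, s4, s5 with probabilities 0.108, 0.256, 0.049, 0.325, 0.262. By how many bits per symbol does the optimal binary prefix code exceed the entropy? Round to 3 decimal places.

Entropy H = −Σ p log₂ p ≈ 2.0965 bits.
Huffman merges: 49/1000+27/250→157/1000; 157/1000+32/125→413/1000; 131/500+13/40→587/1000; 413/1000+587/1000→1. L = 2157/1000 ≈ 2.1570.
L − H = 2.1570 − 2.0965 = 0.061 bits.

0.061 bits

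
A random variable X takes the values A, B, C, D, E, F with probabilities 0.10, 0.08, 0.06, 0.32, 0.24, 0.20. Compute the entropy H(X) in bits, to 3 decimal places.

2.352 bits

H = −Σ pᵢ log₂ pᵢ.
−0.10·log₂(0.10) = 0.3322
−0.08·log₂(0.08) = 0.2915
−0.06·log₂(0.06) = 0.2435
−0.32·log₂(0.32) = 0.5260
−0.24·log₂(0.24) = 0.4941
−0.20·log₂(0.20) = 0.4644
Sum ≈ 2.3518 → 2.352 bits.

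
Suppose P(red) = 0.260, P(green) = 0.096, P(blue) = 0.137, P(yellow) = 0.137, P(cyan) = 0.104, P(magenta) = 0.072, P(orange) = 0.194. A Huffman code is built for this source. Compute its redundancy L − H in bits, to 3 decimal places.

0.027 bits

Entropy H = −Σ p log₂ p ≈ 2.6875 bits.
Huffman merges: 9/125+12/125→21/125; 13/125+137/1000→241/1000; 137/1000+21/125→61/200; 97/500+241/1000→87/200; 13/50+61/200→113/200; 87/200+113/200→1. L = 1357/500 ≈ 2.7140.
L − H = 2.7140 − 2.6875 = 0.027 bits.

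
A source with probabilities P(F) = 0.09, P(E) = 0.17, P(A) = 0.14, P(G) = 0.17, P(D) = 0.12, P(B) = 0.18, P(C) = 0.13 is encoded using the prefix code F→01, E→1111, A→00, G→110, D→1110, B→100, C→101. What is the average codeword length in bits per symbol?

L̄ = Σ pᵢ·ℓᵢ = 0.09·2 + 0.17·4 + 0.14·2 + 0.17·3 + 0.12·4 + 0.18·3 + 0.13·3 = 3.06 bits/symbol.

3.06 bits/symbol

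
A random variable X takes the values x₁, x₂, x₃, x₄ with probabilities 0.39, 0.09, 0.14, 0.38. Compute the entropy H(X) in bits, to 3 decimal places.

1.770 bits

H = −Σ pᵢ log₂ pᵢ.
−0.39·log₂(0.39) = 0.5298
−0.09·log₂(0.09) = 0.3127
−0.14·log₂(0.14) = 0.3971
−0.38·log₂(0.38) = 0.5305
Sum ≈ 1.7700 → 1.770 bits.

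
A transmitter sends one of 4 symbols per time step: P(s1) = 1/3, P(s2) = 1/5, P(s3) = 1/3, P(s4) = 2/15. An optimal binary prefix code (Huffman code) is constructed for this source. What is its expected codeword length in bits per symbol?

Repeatedly combine the two least-probable nodes; the expected code length is the sum of the merged weights.
merge 2/15 + 1/5 → 1/3
merge 1/3 + 1/3 → 2/3
merge 1/3 + 2/3 → 1
L = 1/3 + 2/3 + 1 = 2 bits/symbol.

2 bits/symbol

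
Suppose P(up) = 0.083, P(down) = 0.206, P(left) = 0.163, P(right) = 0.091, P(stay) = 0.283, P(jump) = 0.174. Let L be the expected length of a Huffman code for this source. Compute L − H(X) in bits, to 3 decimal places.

0.048 bits

Entropy H = −Σ p log₂ p ≈ 2.4632 bits.
Huffman merges: 83/1000+91/1000→87/500; 163/1000+87/500→337/1000; 87/500+103/500→19/50; 283/1000+337/1000→31/50; 19/50+31/50→1. L = 2511/1000 ≈ 2.5110.
L − H = 2.5110 − 2.4632 = 0.048 bits.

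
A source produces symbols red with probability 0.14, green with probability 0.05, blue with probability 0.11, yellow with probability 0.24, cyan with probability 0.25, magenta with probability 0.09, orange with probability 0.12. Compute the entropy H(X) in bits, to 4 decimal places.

H = −Σ pᵢ log₂ pᵢ.
−0.14·log₂(0.14) = 0.3971
−0.05·log₂(0.05) = 0.2161
−0.11·log₂(0.11) = 0.3503
−0.24·log₂(0.24) = 0.4941
−0.25·log₂(0.25) = 0.5000
−0.09·log₂(0.09) = 0.3127
−0.12·log₂(0.12) = 0.3671
Sum ≈ 2.6373 → 2.6373 bits.

2.6373 bits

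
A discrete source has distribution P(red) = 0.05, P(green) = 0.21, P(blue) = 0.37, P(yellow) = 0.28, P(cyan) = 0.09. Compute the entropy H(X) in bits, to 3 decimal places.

H = −Σ pᵢ log₂ pᵢ.
−0.05·log₂(0.05) = 0.2161
−0.21·log₂(0.21) = 0.4728
−0.37·log₂(0.37) = 0.5307
−0.28·log₂(0.28) = 0.5142
−0.09·log₂(0.09) = 0.3127
Sum ≈ 2.0465 → 2.047 bits.

2.047 bits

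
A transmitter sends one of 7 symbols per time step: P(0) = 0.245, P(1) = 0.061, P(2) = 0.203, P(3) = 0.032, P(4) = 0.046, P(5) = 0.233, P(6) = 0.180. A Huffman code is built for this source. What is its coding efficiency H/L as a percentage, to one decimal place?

Entropy H = −Σ p log₂ p ≈ 2.5085 bits.
Huffman merges: 4/125+23/500→39/500; 61/1000+39/500→139/1000; 139/1000+9/50→319/1000; 203/1000+233/1000→109/250; 49/200+319/1000→141/250; 109/250+141/250→1. L = 317/125 ≈ 2.5360.
Efficiency = H/L = 2.5085/2.5360 = 98.9%.

98.9%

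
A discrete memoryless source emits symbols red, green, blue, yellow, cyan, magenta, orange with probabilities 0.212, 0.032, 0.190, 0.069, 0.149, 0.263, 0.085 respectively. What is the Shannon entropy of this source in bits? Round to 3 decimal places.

2.573 bits

H = −Σ pᵢ log₂ pᵢ.
−0.212·log₂(0.212) = 0.4744
−0.032·log₂(0.032) = 0.1589
−0.190·log₂(0.190) = 0.4552
−0.069·log₂(0.069) = 0.2662
−0.149·log₂(0.149) = 0.4092
−0.263·log₂(0.263) = 0.5068
−0.085·log₂(0.085) = 0.3023
Sum ≈ 2.5730 → 2.573 bits.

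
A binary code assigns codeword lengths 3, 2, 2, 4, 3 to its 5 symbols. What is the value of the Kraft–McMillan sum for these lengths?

With common denominator 2^4 = 16: Σ 2^(−ℓᵢ) = 2/16 + 4/16 + 4/16 + 1/16 + 2/16 = 13/16 = 0.8125.

0.8125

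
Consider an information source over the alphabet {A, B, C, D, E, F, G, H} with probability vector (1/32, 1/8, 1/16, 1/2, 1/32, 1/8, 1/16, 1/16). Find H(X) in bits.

Each probability is a power of 1/2, so log₂(1/p) is an integer.
H = Σ p·log₂(1/p) = 1/32·5 + 1/8·3 + 1/16·4 + 1/2·1 + 1/32·5 + 1/8·3 + 1/16·4 + 1/16·4 = 2.3125 bits.

2.3125 bits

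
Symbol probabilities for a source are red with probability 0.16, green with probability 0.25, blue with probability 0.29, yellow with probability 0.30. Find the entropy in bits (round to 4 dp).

H = −Σ pᵢ log₂ pᵢ.
−0.16·log₂(0.16) = 0.4230
−0.25·log₂(0.25) = 0.5000
−0.29·log₂(0.29) = 0.5179
−0.30·log₂(0.30) = 0.5211
Sum ≈ 1.9620 → 1.9620 bits.

1.9620 bits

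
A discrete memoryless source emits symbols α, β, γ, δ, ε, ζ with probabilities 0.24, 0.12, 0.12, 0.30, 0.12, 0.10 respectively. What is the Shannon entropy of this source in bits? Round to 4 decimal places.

H = −Σ pᵢ log₂ pᵢ.
−0.24·log₂(0.24) = 0.4941
−0.12·log₂(0.12) = 0.3671
−0.12·log₂(0.12) = 0.3671
−0.30·log₂(0.30) = 0.5211
−0.12·log₂(0.12) = 0.3671
−0.10·log₂(0.10) = 0.3322
Sum ≈ 2.4486 → 2.4486 bits.

2.4486 bits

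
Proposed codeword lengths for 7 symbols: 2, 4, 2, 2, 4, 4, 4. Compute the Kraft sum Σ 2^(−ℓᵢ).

With common denominator 2^4 = 16: Σ 2^(−ℓᵢ) = 4/16 + 1/16 + 4/16 + 4/16 + 1/16 + 1/16 + 1/16 = 16/16 = 1.

1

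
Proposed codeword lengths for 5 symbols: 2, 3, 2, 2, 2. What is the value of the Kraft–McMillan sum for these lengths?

1.125

With common denominator 2^3 = 8: Σ 2^(−ℓᵢ) = 2/8 + 1/8 + 2/8 + 2/8 + 2/8 = 9/8 = 1.125.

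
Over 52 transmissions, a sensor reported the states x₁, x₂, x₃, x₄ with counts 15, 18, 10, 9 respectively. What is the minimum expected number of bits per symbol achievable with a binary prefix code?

2 bits/symbol

Probabilities are the counts divided by 52.
Repeatedly combine the two least-probable nodes; the expected code length is the sum of the merged weights.
merge 9/52 + 5/26 → 19/52
merge 15/52 + 9/26 → 33/52
merge 19/52 + 33/52 → 1
L = 19/52 + 33/52 + 1 = 2 bits/symbol.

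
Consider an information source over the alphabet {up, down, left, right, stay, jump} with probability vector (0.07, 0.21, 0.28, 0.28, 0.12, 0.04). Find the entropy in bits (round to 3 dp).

H = −Σ pᵢ log₂ pᵢ.
−0.07·log₂(0.07) = 0.2686
−0.21·log₂(0.21) = 0.4728
−0.28·log₂(0.28) = 0.5142
−0.28·log₂(0.28) = 0.5142
−0.12·log₂(0.12) = 0.3671
−0.04·log₂(0.04) = 0.1858
Sum ≈ 2.3226 → 2.323 bits.

2.323 bits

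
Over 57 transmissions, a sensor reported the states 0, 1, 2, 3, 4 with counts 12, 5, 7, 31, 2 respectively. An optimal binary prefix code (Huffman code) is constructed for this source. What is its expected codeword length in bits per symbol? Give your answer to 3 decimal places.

1.825 bits/symbol

Probabilities are the counts divided by 57.
Repeatedly combine the two least-probable nodes; the expected code length is the sum of the merged weights.
merge 2/57 + 5/57 → 7/57
merge 7/57 + 7/57 → 14/57
merge 4/19 + 14/57 → 26/57
merge 26/57 + 31/57 → 1
L = 7/57 + 14/57 + 26/57 + 1 = 104/57 ≈ 1.825 bits/symbol.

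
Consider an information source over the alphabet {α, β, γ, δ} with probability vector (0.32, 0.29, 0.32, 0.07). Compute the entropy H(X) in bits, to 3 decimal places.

H = −Σ pᵢ log₂ pᵢ.
−0.32·log₂(0.32) = 0.5260
−0.29·log₂(0.29) = 0.5179
−0.32·log₂(0.32) = 0.5260
−0.07·log₂(0.07) = 0.2686
Sum ≈ 1.8385 → 1.839 bits.

1.839 bits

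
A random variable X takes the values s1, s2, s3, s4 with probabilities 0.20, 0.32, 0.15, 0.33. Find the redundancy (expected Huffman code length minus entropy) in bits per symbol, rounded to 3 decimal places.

0.071 bits

Entropy H = −Σ p log₂ p ≈ 1.9288 bits.
Huffman merges: 3/20+1/5→7/20; 8/25+33/100→13/20; 7/20+13/20→1. L = 2 ≈ 2.0000.
L − H = 2.0000 − 1.9288 = 0.071 bits.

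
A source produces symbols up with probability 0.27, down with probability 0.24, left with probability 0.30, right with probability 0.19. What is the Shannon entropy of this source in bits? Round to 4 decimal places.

H = −Σ pᵢ log₂ pᵢ.
−0.27·log₂(0.27) = 0.5100
−0.24·log₂(0.24) = 0.4941
−0.30·log₂(0.30) = 0.5211
−0.19·log₂(0.19) = 0.4552
Sum ≈ 1.9805 → 1.9805 bits.

1.9805 bits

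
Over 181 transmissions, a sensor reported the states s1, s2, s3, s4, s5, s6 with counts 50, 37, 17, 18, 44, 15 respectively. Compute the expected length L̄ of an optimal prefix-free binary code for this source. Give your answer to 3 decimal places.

2.453 bits/symbol

Probabilities are the counts divided by 181.
Repeatedly combine the two least-probable nodes; the expected code length is the sum of the merged weights.
merge 15/181 + 17/181 → 32/181
merge 18/181 + 32/181 → 50/181
merge 37/181 + 44/181 → 81/181
merge 50/181 + 50/181 → 100/181
merge 81/181 + 100/181 → 1
L = 32/181 + 50/181 + 81/181 + 100/181 + 1 = 444/181 ≈ 2.453 bits/symbol.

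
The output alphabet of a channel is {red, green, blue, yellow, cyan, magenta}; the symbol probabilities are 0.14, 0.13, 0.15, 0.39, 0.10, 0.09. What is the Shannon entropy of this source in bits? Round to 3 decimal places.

2.365 bits

H = −Σ pᵢ log₂ pᵢ.
−0.14·log₂(0.14) = 0.3971
−0.13·log₂(0.13) = 0.3826
−0.15·log₂(0.15) = 0.4105
−0.39·log₂(0.39) = 0.5298
−0.10·log₂(0.10) = 0.3322
−0.09·log₂(0.09) = 0.3127
Sum ≈ 2.3649 → 2.365 bits.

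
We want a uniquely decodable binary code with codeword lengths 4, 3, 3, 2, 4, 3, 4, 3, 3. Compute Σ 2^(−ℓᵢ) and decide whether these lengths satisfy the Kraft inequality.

1.0625; no

With common denominator 2^4 = 16: Σ 2^(−ℓᵢ) = 1/16 + 2/16 + 2/16 + 4/16 + 1/16 + 2/16 + 1/16 + 2/16 + 2/16 = 17/16 = 1.0625.
Kraft's inequality requires Σ ≤ 1; here Σ = 1.0625 > 1, so no such prefix code exists.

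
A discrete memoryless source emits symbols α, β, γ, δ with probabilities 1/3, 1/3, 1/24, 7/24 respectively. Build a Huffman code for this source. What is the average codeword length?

Repeatedly combine the two least-probable nodes; the expected code length is the sum of the merged weights.
merge 1/24 + 7/24 → 1/3
merge 1/3 + 1/3 → 2/3
merge 1/3 + 2/3 → 1
L = 1/3 + 2/3 + 1 = 2 bits/symbol.

2 bits/symbol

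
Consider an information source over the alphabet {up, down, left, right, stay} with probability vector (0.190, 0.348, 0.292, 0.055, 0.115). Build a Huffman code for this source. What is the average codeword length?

Repeatedly combine the two least-probable nodes; the expected code length is the sum of the merged weights.
merge 11/200 + 23/200 → 17/100
merge 17/100 + 19/100 → 9/25
merge 73/250 + 87/250 → 16/25
merge 9/25 + 16/25 → 1
L = 17/100 + 9/25 + 16/25 + 1 = 217/100 = 2.17 bits/symbol.

2.17 bits/symbol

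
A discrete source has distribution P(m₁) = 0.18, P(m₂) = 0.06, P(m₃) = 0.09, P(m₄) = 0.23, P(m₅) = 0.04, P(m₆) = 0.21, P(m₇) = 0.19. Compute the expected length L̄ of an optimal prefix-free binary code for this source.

2.66 bits/symbol

Repeatedly combine the two least-probable nodes; the expected code length is the sum of the merged weights.
merge 1/25 + 3/50 → 1/10
merge 9/100 + 1/10 → 19/100
merge 9/50 + 19/100 → 37/100
merge 19/100 + 21/100 → 2/5
merge 23/100 + 37/100 → 3/5
merge 2/5 + 3/5 → 1
L = 1/10 + 19/100 + 37/100 + 2/5 + 3/5 + 1 = 133/50 = 2.66 bits/symbol.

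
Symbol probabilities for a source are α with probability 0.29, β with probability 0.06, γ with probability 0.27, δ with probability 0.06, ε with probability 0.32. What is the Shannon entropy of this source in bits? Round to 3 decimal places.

2.041 bits

H = −Σ pᵢ log₂ pᵢ.
−0.29·log₂(0.29) = 0.5179
−0.06·log₂(0.06) = 0.2435
−0.27·log₂(0.27) = 0.5100
−0.06·log₂(0.06) = 0.2435
−0.32·log₂(0.32) = 0.5260
Sum ≈ 2.0410 → 2.041 bits.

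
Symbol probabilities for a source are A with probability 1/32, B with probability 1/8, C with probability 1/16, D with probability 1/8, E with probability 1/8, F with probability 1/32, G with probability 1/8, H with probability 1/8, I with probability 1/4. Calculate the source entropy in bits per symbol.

Each probability is a power of 1/2, so log₂(1/p) is an integer.
H = Σ p·log₂(1/p) = 1/32·5 + 1/8·3 + 1/16·4 + 1/8·3 + 1/8·3 + 1/32·5 + 1/8·3 + 1/8·3 + 1/4·2 = 2.9375 bits.

2.9375 bits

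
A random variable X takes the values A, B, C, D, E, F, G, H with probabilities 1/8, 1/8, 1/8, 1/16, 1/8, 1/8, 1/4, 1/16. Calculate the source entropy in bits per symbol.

2.875 bits

Each probability is a power of 1/2, so log₂(1/p) is an integer.
H = Σ p·log₂(1/p) = 1/8·3 + 1/8·3 + 1/8·3 + 1/16·4 + 1/8·3 + 1/8·3 + 1/4·2 + 1/16·4 = 2.875 bits.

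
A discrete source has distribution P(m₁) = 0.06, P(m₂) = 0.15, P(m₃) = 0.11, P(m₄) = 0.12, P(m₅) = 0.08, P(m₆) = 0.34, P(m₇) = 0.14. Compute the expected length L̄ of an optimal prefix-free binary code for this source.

2.65 bits/symbol

Repeatedly combine the two least-probable nodes; the expected code length is the sum of the merged weights.
merge 3/50 + 2/25 → 7/50
merge 11/100 + 3/25 → 23/100
merge 7/50 + 7/50 → 7/25
merge 3/20 + 23/100 → 19/50
merge 7/25 + 17/50 → 31/50
merge 19/50 + 31/50 → 1
L = 7/50 + 23/100 + 7/25 + 19/50 + 31/50 + 1 = 53/20 = 2.65 bits/symbol.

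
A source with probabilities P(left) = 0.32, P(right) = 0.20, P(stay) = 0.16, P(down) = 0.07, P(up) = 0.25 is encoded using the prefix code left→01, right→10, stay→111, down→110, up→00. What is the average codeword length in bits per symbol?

2.23 bits/symbol

L̄ = Σ pᵢ·ℓᵢ = 0.32·2 + 0.20·2 + 0.16·3 + 0.07·3 + 0.25·2 = 2.23 bits/symbol.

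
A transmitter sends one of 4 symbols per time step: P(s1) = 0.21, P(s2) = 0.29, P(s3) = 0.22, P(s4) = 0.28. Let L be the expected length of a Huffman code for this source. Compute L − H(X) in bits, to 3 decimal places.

0.014 bits

Entropy H = −Σ p log₂ p ≈ 1.9855 bits.
Huffman merges: 21/100+11/50→43/100; 7/25+29/100→57/100; 43/100+57/100→1. L = 2 ≈ 2.0000.
L − H = 2.0000 − 1.9855 = 0.014 bits.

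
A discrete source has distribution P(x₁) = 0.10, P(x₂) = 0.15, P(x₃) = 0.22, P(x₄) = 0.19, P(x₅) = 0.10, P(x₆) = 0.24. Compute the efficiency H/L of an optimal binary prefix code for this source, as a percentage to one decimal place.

Entropy H = −Σ p log₂ p ≈ 2.5049 bits.
Huffman merges: 1/10+1/10→1/5; 3/20+19/100→17/50; 1/5+11/50→21/50; 6/25+17/50→29/50; 21/50+29/50→1. L = 127/50 ≈ 2.5400.
Efficiency = H/L = 2.5049/2.5400 = 98.6%.

98.6%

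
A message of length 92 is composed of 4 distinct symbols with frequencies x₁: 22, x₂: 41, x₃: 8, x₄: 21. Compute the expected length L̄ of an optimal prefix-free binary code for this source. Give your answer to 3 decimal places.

Probabilities are the counts divided by 92.
Repeatedly combine the two least-probable nodes; the expected code length is the sum of the merged weights.
merge 2/23 + 21/92 → 29/92
merge 11/46 + 29/92 → 51/92
merge 41/92 + 51/92 → 1
L = 29/92 + 51/92 + 1 = 43/23 ≈ 1.870 bits/symbol.

1.870 bits/symbol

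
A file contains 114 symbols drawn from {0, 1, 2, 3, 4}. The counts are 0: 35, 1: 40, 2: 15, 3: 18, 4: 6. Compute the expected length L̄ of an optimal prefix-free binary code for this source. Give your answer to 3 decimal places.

Probabilities are the counts divided by 114.
Repeatedly combine the two least-probable nodes; the expected code length is the sum of the merged weights.
merge 1/19 + 5/38 → 7/38
merge 3/19 + 7/38 → 13/38
merge 35/114 + 13/38 → 37/57
merge 20/57 + 37/57 → 1
L = 7/38 + 13/38 + 37/57 + 1 = 124/57 ≈ 2.175 bits/symbol.

2.175 bits/symbol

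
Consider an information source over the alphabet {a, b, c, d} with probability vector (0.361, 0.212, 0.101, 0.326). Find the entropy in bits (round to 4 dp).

1.8663 bits

H = −Σ pᵢ log₂ pᵢ.
−0.361·log₂(0.361) = 0.5306
−0.212·log₂(0.212) = 0.4744
−0.101·log₂(0.101) = 0.3341
−0.326·log₂(0.326) = 0.5272
Sum ≈ 1.8663 → 1.8663 bits.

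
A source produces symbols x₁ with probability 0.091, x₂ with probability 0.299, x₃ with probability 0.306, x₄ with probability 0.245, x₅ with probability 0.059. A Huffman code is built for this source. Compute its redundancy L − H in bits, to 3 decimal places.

Entropy H = −Σ p log₂ p ≈ 2.0963 bits.
Huffman merges: 59/1000+91/1000→3/20; 3/20+49/200→79/200; 299/1000+153/500→121/200; 79/200+121/200→1. L = 43/20 ≈ 2.1500.
L − H = 2.1500 − 2.0963 = 0.054 bits.

0.054 bits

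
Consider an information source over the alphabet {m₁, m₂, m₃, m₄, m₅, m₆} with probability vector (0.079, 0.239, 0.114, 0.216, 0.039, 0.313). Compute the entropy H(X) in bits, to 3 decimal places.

2.325 bits

H = −Σ pᵢ log₂ pᵢ.
−0.079·log₂(0.079) = 0.2893
−0.239·log₂(0.239) = 0.4935
−0.114·log₂(0.114) = 0.3571
−0.216·log₂(0.216) = 0.4776
−0.039·log₂(0.039) = 0.1825
−0.313·log₂(0.313) = 0.5245
Sum ≈ 2.3246 → 2.325 bits.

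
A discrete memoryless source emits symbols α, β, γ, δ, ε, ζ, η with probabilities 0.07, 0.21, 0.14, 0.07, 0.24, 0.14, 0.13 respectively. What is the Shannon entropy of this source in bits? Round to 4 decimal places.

2.6809 bits

H = −Σ pᵢ log₂ pᵢ.
−0.07·log₂(0.07) = 0.2686
−0.21·log₂(0.21) = 0.4728
−0.14·log₂(0.14) = 0.3971
−0.07·log₂(0.07) = 0.2686
−0.24·log₂(0.24) = 0.4941
−0.14·log₂(0.14) = 0.3971
−0.13·log₂(0.13) = 0.3826
Sum ≈ 2.6809 → 2.6809 bits.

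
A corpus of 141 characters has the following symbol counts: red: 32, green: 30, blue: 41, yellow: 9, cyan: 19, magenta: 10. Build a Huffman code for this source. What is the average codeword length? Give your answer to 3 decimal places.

2.404 bits/symbol

Probabilities are the counts divided by 141.
Repeatedly combine the two least-probable nodes; the expected code length is the sum of the merged weights.
merge 3/47 + 10/141 → 19/141
merge 19/141 + 19/141 → 38/141
merge 10/47 + 32/141 → 62/141
merge 38/141 + 41/141 → 79/141
merge 62/141 + 79/141 → 1
L = 19/141 + 38/141 + 62/141 + 79/141 + 1 = 113/47 ≈ 2.404 bits/symbol.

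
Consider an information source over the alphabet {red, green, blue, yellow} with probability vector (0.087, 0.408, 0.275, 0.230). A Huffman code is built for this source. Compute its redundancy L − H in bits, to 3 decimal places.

Entropy H = −Σ p log₂ p ≈ 1.8340 bits.
Huffman merges: 87/1000+23/100→317/1000; 11/40+317/1000→74/125; 51/125+74/125→1. L = 1909/1000 ≈ 1.9090.
L − H = 1.9090 − 1.8340 = 0.075 bits.

0.075 bits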